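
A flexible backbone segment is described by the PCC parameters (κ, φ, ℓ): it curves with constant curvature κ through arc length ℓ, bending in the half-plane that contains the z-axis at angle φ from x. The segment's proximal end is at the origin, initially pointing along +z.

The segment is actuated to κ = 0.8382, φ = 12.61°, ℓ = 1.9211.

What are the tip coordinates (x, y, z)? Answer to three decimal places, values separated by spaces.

θ = κ·ℓ = 0.8382 × 1.9211 = 1.61027 rad
ρ = (1 − cos θ)/κ = (1 − -0.03946)/0.8382 = 1.24011
z = sin θ / κ = 0.99922/0.8382 = 1.19210
x = ρ cos φ = 1.24011 × cos(12.61°) = 1.21020
y = ρ sin φ = 1.24011 × sin(12.61°) = 0.27073

1.210 0.271 1.192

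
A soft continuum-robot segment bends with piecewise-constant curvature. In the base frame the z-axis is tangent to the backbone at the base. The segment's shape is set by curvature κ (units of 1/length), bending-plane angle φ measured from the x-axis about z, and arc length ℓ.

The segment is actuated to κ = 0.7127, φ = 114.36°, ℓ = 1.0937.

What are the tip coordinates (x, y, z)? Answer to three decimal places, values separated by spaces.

-0.167 0.369 0.986

θ = κ·ℓ = 0.7127 × 1.0937 = 0.77948 rad
ρ = (1 − cos θ)/κ = (1 − 0.71128)/0.7127 = 0.40511
z = sin θ / κ = 0.70291/0.7127 = 0.98626
x = ρ cos φ = 0.40511 × cos(114.36°) = -0.16709
y = ρ sin φ = 0.40511 × sin(114.36°) = 0.36904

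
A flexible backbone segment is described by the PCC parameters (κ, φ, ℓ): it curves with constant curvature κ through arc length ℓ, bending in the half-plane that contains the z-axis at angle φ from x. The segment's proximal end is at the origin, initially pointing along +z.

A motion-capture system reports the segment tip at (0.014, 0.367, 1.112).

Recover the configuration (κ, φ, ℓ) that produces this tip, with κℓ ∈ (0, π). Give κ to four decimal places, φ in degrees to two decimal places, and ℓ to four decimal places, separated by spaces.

0.5356 87.82 1.1912

ρ = √(x²+y²) = √(0.014² + 0.367²) = 0.36727
φ = atan2(y, x) mod 360° = atan2(0.367, 0.014) = 87.8154°
|p|² = ρ² + z² = 0.36727² + 1.112² = 1.37143
κ = 2ρ / |p|² = 2×0.36727 / 1.37143 = 0.53560
θ = 2·atan2(ρ, z) = 2·atan2(0.36727, 1.112) = 0.63799 rad
ℓ = θ/κ = 0.63799/0.53560 = 1.19118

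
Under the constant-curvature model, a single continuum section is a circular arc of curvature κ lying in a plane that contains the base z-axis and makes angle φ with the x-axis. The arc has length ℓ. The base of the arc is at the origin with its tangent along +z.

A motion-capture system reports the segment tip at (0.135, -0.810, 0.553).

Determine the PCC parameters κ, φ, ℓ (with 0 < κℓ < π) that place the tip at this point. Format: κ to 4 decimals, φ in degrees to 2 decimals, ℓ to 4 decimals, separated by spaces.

1.6756 279.46 1.1675

ρ = √(x²+y²) = √(0.135² + -0.810²) = 0.82117
φ = atan2(y, x) mod 360° = atan2(-0.810, 0.135) = 279.4623°
|p|² = ρ² + z² = 0.82117² + 0.553² = 0.98013
κ = 2ρ / |p|² = 2×0.82117 / 0.98013 = 1.67563
θ = 2·atan2(ρ, z) = 2·atan2(0.82117, 0.553) = 1.95626 rad
ℓ = θ/κ = 1.95626/1.67563 = 1.16747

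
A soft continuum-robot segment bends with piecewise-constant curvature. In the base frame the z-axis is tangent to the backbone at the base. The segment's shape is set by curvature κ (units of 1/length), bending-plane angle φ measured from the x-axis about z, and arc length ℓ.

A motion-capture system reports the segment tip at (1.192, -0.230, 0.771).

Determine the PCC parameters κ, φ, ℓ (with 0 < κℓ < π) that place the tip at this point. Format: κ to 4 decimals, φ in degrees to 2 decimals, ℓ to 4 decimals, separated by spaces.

1.1740 349.08 1.7121

ρ = √(x²+y²) = √(1.192² + -0.230²) = 1.21399
φ = atan2(y, x) mod 360° = atan2(-0.230, 1.192) = 349.0788°
|p|² = ρ² + z² = 1.21399² + 0.771² = 2.06820
κ = 2ρ / |p|² = 2×1.21399 / 2.06820 = 1.17395
θ = 2·atan2(ρ, z) = 2·atan2(1.21399, 0.771) = 2.00994 rad
ℓ = θ/κ = 2.00994/1.17395 = 1.71211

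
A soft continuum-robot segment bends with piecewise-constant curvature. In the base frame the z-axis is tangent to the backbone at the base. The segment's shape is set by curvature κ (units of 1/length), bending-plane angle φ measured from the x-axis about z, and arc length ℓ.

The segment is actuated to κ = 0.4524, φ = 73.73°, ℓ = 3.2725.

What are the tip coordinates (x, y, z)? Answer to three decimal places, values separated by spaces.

0.563 1.931 2.201

θ = κ·ℓ = 0.4524 × 3.2725 = 1.48048 rad
ρ = (1 − cos θ)/κ = (1 − 0.09019)/0.4524 = 2.01106
z = sin θ / κ = 0.99592/0.4524 = 2.20142
x = ρ cos φ = 2.01106 × cos(73.73°) = 0.56343
y = ρ sin φ = 2.01106 × sin(73.73°) = 1.93053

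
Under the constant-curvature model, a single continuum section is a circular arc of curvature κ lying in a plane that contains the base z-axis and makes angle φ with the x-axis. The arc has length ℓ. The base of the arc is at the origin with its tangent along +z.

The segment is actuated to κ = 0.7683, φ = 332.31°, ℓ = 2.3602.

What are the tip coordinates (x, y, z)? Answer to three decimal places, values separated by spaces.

1.429 -0.750 1.263

θ = κ·ℓ = 0.7683 × 2.3602 = 1.81334 rad
ρ = (1 − cos θ)/κ = (1 − -0.24017)/0.7683 = 1.61418
z = sin θ / κ = 0.97073/0.7683 = 1.26348
x = ρ cos φ = 1.61418 × cos(332.31°) = 1.42932
y = ρ sin φ = 1.61418 × sin(332.31°) = -0.75009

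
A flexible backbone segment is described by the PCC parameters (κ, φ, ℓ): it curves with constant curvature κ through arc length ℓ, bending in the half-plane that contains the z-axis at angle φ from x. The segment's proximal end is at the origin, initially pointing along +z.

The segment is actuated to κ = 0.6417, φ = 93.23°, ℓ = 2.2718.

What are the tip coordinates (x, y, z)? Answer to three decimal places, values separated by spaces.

-0.078 1.380 1.548

θ = κ·ℓ = 0.6417 × 2.2718 = 1.45781 rad
ρ = (1 − cos θ)/κ = (1 − 0.11274)/0.6417 = 1.38267
z = sin θ / κ = 0.99362/0.6417 = 1.54842
x = ρ cos φ = 1.38267 × cos(93.23°) = -0.07791
y = ρ sin φ = 1.38267 × sin(93.23°) = 1.38047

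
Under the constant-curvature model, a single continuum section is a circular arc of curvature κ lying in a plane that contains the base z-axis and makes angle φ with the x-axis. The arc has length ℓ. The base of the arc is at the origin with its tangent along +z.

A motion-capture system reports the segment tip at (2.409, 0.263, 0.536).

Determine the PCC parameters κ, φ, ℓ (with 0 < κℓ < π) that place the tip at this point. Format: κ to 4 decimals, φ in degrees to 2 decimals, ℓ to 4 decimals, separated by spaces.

0.7868 6.23 3.4394

ρ = √(x²+y²) = √(2.409² + 0.263²) = 2.42331
φ = atan2(y, x) mod 360° = atan2(0.263, 2.409) = 6.2305°
|p|² = ρ² + z² = 2.42331² + 0.536² = 6.15975
κ = 2ρ / |p|² = 2×2.42331 / 6.15975 = 0.78682
θ = 2·atan2(ρ, z) = 2·atan2(2.42331, 0.536) = 2.70623 rad
ℓ = θ/κ = 2.70623/0.78682 = 3.43944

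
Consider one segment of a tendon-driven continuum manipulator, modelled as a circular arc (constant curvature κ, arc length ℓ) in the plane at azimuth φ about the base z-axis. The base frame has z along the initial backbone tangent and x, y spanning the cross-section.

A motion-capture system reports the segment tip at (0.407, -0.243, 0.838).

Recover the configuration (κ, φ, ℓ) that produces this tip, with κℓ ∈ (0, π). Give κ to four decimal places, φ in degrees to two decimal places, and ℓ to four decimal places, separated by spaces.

ρ = √(x²+y²) = √(0.407² + -0.243²) = 0.47402
φ = atan2(y, x) mod 360° = atan2(-0.243, 0.407) = 329.1606°
|p|² = ρ² + z² = 0.47402² + 0.838² = 0.92694
κ = 2ρ / |p|² = 2×0.47402 / 0.92694 = 1.02277
θ = 2·atan2(ρ, z) = 2·atan2(0.47402, 0.838) = 1.02957 rad
ℓ = θ/κ = 1.02957/1.02277 = 1.00665

1.0228 329.16 1.0067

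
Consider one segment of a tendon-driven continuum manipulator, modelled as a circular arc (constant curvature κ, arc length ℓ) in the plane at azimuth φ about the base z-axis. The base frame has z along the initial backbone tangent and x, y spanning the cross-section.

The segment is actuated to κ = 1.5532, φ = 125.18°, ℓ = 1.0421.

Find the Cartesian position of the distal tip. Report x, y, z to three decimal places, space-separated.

-0.389 0.551 0.643

θ = κ·ℓ = 1.5532 × 1.0421 = 1.61859 rad
ρ = (1 − cos θ)/κ = (1 − -0.04778)/1.5532 = 0.67459
z = sin θ / κ = 0.99886/1.5532 = 0.64310
x = ρ cos φ = 0.67459 × cos(125.18°) = -0.38866
y = ρ sin φ = 0.67459 × sin(125.18°) = 0.55137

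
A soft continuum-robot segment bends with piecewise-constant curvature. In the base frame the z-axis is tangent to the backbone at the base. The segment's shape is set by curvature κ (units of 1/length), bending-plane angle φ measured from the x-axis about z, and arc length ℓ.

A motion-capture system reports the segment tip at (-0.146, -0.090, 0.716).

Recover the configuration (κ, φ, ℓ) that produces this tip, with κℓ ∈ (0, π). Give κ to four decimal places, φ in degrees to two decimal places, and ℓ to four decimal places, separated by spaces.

0.6328 211.65 0.7431

ρ = √(x²+y²) = √(-0.146² + -0.090²) = 0.17151
φ = atan2(y, x) mod 360° = atan2(-0.090, -0.146) = 211.6513°
|p|² = ρ² + z² = 0.17151² + 0.716² = 0.54207
κ = 2ρ / |p|² = 2×0.17151 / 0.54207 = 0.63280
θ = 2·atan2(ρ, z) = 2·atan2(0.17151, 0.716) = 0.47022 rad
ℓ = θ/κ = 0.47022/0.63280 = 0.74308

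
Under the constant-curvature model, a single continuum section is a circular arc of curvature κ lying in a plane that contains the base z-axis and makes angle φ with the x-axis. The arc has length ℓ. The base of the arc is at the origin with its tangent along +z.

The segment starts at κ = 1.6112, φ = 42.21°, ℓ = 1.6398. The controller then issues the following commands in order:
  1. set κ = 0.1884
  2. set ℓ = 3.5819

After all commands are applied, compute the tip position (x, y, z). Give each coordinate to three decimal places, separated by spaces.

initial: κ=1.6112, φ=42.21°, ℓ=1.6398
cmd 1: set κ=0.1884 → (κ,φ,ℓ)=(0.1884,42.21°,1.6398) → tip=(0.1861,0.1688,1.6138)
cmd 2: set ℓ=3.5819 → (κ,φ,ℓ)=(0.1884,42.21°,3.5819) → tip=(0.8617,0.7816,3.3162)

0.862 0.782 3.316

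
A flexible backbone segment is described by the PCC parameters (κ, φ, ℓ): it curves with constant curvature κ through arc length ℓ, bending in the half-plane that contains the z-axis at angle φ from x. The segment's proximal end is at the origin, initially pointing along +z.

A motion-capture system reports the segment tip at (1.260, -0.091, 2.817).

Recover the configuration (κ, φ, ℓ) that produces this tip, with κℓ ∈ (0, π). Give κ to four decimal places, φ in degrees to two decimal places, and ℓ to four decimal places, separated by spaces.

ρ = √(x²+y²) = √(1.260² + -0.091²) = 1.26328
φ = atan2(y, x) mod 360° = atan2(-0.091, 1.260) = 355.8691°
|p|² = ρ² + z² = 1.26328² + 2.817² = 9.53137
κ = 2ρ / |p|² = 2×1.26328 / 9.53137 = 0.26508
θ = 2·atan2(ρ, z) = 2·atan2(1.26328, 2.817) = 0.84313 rad
ℓ = θ/κ = 0.84313/0.26508 = 3.18067

0.2651 355.87 3.1807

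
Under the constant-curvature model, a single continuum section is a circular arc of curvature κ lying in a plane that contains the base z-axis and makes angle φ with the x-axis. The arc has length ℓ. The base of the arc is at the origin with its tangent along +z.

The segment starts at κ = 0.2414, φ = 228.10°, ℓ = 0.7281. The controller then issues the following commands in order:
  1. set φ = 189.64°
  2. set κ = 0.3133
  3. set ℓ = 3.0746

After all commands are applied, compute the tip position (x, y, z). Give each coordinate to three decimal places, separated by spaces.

initial: κ=0.2414, φ=228.10°, ℓ=0.7281
cmd 1: set φ=189.64° → (κ,φ,ℓ)=(0.2414,189.64°,0.7281) → tip=(-0.0629,-0.0107,0.7244)
cmd 2: set κ=0.3133 → (κ,φ,ℓ)=(0.3133,189.64°,0.7281) → tip=(-0.0815,-0.0138,0.7218)
cmd 3: set ℓ=3.0746 → (κ,φ,ℓ)=(0.3133,189.64°,3.0746) → tip=(-1.3505,-0.2294,2.6207)

-1.350 -0.229 2.621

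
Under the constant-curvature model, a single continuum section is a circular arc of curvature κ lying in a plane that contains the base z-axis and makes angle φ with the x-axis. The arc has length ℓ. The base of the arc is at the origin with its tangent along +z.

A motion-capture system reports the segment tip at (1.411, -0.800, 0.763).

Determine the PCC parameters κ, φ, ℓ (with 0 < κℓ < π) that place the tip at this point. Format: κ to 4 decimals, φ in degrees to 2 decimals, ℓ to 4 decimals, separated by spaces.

1.0096 330.45 2.2406

ρ = √(x²+y²) = √(1.411² + -0.800²) = 1.62201
φ = atan2(y, x) mod 360° = atan2(-0.800, 1.411) = 330.4479°
|p|² = ρ² + z² = 1.62201² + 0.763² = 3.21309
κ = 2ρ / |p|² = 2×1.62201 / 3.21309 = 1.00963
θ = 2·atan2(ρ, z) = 2·atan2(1.62201, 0.763) = 2.26221 rad
ℓ = θ/κ = 2.26221/1.00963 = 2.24064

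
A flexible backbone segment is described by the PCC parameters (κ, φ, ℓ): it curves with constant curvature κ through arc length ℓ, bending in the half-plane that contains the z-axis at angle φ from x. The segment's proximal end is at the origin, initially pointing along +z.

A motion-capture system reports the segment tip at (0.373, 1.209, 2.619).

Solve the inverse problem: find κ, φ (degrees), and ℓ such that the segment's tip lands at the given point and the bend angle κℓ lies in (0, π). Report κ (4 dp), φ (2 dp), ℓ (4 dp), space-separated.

0.2991 72.85 3.0092

ρ = √(x²+y²) = √(0.373² + 1.209²) = 1.26523
φ = atan2(y, x) mod 360° = atan2(1.209, 0.373) = 72.8540°
|p|² = ρ² + z² = 1.26523² + 2.619² = 8.45997
κ = 2ρ / |p|² = 2×1.26523 / 8.45997 = 0.29911
θ = 2·atan2(ρ, z) = 2·atan2(1.26523, 2.619) = 0.90007 rad
ℓ = θ/κ = 0.90007/0.29911 = 3.00915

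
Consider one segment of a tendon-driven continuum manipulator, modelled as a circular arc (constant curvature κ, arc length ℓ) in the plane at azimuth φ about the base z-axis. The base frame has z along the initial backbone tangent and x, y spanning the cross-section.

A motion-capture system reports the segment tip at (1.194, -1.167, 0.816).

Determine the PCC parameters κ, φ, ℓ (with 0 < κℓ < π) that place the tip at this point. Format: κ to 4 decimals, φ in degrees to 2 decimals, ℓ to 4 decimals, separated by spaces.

ρ = √(x²+y²) = √(1.194² + -1.167²) = 1.66959
φ = atan2(y, x) mod 360° = atan2(-1.167, 1.194) = 315.6552°
|p|² = ρ² + z² = 1.66959² + 0.816² = 3.45338
κ = 2ρ / |p|² = 2×1.66959 / 3.45338 = 0.96693
θ = 2·atan2(ρ, z) = 2·atan2(1.66959, 0.816) = 2.23239 rad
ℓ = θ/κ = 2.23239/0.96693 = 2.30874

0.9669 315.66 2.3087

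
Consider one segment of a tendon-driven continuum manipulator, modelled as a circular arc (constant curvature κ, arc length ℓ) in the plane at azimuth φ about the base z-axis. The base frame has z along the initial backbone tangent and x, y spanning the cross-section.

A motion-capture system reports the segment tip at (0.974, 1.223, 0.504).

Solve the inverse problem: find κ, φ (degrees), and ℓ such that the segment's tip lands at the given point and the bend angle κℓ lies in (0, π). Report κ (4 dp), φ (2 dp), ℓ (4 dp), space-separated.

1.1588 51.47 2.1729

ρ = √(x²+y²) = √(0.974² + 1.223²) = 1.56346
φ = atan2(y, x) mod 360° = atan2(1.223, 0.974) = 51.4661°
|p|² = ρ² + z² = 1.56346² + 0.504² = 2.69842
κ = 2ρ / |p|² = 2×1.56346 / 2.69842 = 1.15880
θ = 2·atan2(ρ, z) = 2·atan2(1.56346, 0.504) = 2.51790 rad
ℓ = θ/κ = 2.51790/1.15880 = 2.17286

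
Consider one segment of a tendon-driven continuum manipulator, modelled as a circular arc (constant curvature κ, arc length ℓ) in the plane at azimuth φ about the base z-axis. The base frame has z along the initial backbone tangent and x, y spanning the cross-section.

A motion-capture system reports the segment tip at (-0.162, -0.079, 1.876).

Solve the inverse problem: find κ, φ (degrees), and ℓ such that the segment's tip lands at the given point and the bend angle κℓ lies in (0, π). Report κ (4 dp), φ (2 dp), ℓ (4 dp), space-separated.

0.1015 206.00 1.8875

ρ = √(x²+y²) = √(-0.162² + -0.079²) = 0.18024
φ = atan2(y, x) mod 360° = atan2(-0.079, -0.162) = 205.9964°
|p|² = ρ² + z² = 0.18024² + 1.876² = 3.55186
κ = 2ρ / |p|² = 2×0.18024 / 3.55186 = 0.10149
θ = 2·atan2(ρ, z) = 2·atan2(0.18024, 1.876) = 0.19156 rad
ℓ = θ/κ = 0.19156/0.10149 = 1.88752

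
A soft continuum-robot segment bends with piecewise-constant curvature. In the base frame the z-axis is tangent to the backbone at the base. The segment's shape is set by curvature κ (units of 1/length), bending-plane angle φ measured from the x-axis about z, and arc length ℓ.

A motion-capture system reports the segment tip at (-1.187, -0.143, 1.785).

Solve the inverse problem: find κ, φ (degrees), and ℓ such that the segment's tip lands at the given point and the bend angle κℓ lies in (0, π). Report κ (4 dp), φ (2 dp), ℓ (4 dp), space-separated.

0.5181 186.87 2.2784

ρ = √(x²+y²) = √(-1.187² + -0.143²) = 1.19558
φ = atan2(y, x) mod 360° = atan2(-0.143, -1.187) = 186.8694°
|p|² = ρ² + z² = 1.19558² + 1.785² = 4.61564
κ = 2ρ / |p|² = 2×1.19558 / 4.61564 = 0.51806
θ = 2·atan2(ρ, z) = 2·atan2(1.19558, 1.785) = 1.18033 rad
ℓ = θ/κ = 1.18033/0.51806 = 2.27838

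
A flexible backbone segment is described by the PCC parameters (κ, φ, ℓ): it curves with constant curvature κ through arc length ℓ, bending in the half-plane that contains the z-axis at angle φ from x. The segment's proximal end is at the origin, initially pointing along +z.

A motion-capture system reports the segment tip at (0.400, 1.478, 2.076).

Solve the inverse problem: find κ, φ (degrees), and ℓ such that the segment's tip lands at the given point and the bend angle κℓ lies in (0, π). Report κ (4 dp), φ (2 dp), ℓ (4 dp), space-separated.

0.4602 74.86 2.7618

ρ = √(x²+y²) = √(0.400² + 1.478²) = 1.53117
φ = atan2(y, x) mod 360° = atan2(1.478, 0.400) = 74.8565°
|p|² = ρ² + z² = 1.53117² + 2.076² = 6.65426
κ = 2ρ / |p|² = 2×1.53117 / 6.65426 = 0.46021
θ = 2·atan2(ρ, z) = 2·atan2(1.53117, 2.076) = 1.27098 rad
ℓ = θ/κ = 1.27098/0.46021 = 2.76176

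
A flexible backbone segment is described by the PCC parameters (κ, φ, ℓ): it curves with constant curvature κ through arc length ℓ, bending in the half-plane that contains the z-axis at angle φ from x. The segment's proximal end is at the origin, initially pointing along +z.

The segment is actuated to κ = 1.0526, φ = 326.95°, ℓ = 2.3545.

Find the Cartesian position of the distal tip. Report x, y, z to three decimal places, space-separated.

1.424 -0.926 0.585

θ = κ·ℓ = 1.0526 × 2.3545 = 2.47835 rad
ρ = (1 − cos θ)/κ = (1 − -0.78800)/1.0526 = 1.69865
z = sin θ / κ = 0.61568/1.0526 = 0.58491
x = ρ cos φ = 1.69865 × cos(326.95°) = 1.42380
y = ρ sin φ = 1.69865 × sin(326.95°) = -0.92639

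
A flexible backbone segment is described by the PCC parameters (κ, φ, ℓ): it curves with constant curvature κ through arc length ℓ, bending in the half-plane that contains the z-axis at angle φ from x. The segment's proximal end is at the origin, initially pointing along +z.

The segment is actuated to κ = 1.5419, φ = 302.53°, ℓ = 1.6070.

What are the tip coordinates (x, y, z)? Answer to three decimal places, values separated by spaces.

θ = κ·ℓ = 1.5419 × 1.6070 = 2.47783 rad
ρ = (1 − cos θ)/κ = (1 − -0.78768)/1.5419 = 1.15940
z = sin θ / κ = 0.61608/1.5419 = 0.39956
x = ρ cos φ = 1.15940 × cos(302.53°) = 0.62346
y = ρ sin φ = 1.15940 × sin(302.53°) = -0.97750

0.623 -0.978 0.400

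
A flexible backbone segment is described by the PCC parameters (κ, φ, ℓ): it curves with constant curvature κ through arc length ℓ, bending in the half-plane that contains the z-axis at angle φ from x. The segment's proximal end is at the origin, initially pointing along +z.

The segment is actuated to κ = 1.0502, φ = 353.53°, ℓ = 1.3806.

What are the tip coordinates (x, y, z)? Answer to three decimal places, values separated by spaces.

θ = κ·ℓ = 1.0502 × 1.3806 = 1.44991 rad
ρ = (1 − cos θ)/κ = (1 − 0.12060)/1.0502 = 0.83737
z = sin θ / κ = 0.99270/1.0502 = 0.94525
x = ρ cos φ = 0.83737 × cos(353.53°) = 0.83203
y = ρ sin φ = 0.83737 × sin(353.53°) = -0.09436

0.832 -0.094 0.945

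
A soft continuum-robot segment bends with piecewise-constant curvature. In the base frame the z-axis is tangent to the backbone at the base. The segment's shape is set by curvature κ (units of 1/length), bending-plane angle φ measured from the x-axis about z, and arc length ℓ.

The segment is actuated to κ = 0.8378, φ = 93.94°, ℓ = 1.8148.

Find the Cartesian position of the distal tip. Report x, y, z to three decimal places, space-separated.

-0.078 1.131 1.192

θ = κ·ℓ = 0.8378 × 1.8148 = 1.52044 rad
ρ = (1 − cos θ)/κ = (1 − 0.05034)/0.8378 = 1.13352
z = sin θ / κ = 0.99873/0.8378 = 1.19209
x = ρ cos φ = 1.13352 × cos(93.94°) = -0.07789
y = ρ sin φ = 1.13352 × sin(93.94°) = 1.13084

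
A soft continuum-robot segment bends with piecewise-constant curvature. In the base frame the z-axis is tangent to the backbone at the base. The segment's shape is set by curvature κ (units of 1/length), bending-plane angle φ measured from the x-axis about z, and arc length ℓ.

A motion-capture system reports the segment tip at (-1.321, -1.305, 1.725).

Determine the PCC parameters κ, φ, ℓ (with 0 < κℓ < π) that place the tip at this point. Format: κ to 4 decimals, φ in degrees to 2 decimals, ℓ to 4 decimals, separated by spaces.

0.5781 224.65 2.8443

ρ = √(x²+y²) = √(-1.321² + -1.305²) = 1.85690
φ = atan2(y, x) mod 360° = atan2(-1.305, -1.321) = 224.6509°
|p|² = ρ² + z² = 1.85690² + 1.725² = 6.42369
κ = 2ρ / |p|² = 2×1.85690 / 6.42369 = 0.57814
θ = 2·atan2(ρ, z) = 2·atan2(1.85690, 1.725) = 1.64441 rad
ℓ = θ/κ = 1.64441/0.57814 = 2.84431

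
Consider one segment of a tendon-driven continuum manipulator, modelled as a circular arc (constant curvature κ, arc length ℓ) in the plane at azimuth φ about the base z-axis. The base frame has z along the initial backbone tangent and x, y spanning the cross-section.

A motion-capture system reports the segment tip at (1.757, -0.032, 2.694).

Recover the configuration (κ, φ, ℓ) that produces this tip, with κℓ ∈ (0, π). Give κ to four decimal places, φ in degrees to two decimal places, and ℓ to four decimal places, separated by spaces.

0.3397 358.96 3.4028

ρ = √(x²+y²) = √(1.757² + -0.032²) = 1.75729
φ = atan2(y, x) mod 360° = atan2(-0.032, 1.757) = 358.9566°
|p|² = ρ² + z² = 1.75729² + 2.694² = 10.34571
κ = 2ρ / |p|² = 2×1.75729 / 10.34571 = 0.33971
θ = 2·atan2(ρ, z) = 2·atan2(1.75729, 2.694) = 1.15598 rad
ℓ = θ/κ = 1.15598/0.33971 = 3.40280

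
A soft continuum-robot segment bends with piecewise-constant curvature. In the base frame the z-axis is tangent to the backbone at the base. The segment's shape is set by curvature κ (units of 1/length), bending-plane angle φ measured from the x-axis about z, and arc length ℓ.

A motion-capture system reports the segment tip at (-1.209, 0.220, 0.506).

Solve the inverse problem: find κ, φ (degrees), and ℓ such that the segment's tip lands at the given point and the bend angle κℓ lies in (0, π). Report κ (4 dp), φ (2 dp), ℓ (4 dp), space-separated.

1.3916 169.69 1.6962

ρ = √(x²+y²) = √(-1.209² + 0.220²) = 1.22885
φ = atan2(y, x) mod 360° = atan2(0.220, -1.209) = 169.6868°
|p|² = ρ² + z² = 1.22885² + 0.506² = 1.76612
κ = 2ρ / |p|² = 2×1.22885 / 1.76612 = 1.39159
θ = 2·atan2(ρ, z) = 2·atan2(1.22885, 0.506) = 2.36038 rad
ℓ = θ/κ = 2.36038/1.39159 = 1.69617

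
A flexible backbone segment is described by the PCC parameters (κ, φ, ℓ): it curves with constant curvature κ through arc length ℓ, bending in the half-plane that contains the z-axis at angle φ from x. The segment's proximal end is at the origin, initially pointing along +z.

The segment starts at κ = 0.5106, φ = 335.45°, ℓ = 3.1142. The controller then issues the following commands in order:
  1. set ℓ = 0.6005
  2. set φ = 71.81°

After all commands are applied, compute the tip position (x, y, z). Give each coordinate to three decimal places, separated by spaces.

0.029 0.087 0.591

initial: κ=0.5106, φ=335.45°, ℓ=3.1142
cmd 1: set ℓ=0.6005 → (κ,φ,ℓ)=(0.5106,335.45°,0.6005) → tip=(0.0831,-0.0380,0.5911)
cmd 2: set φ=71.81° → (κ,φ,ℓ)=(0.5106,71.81°,0.6005) → tip=(0.0285,0.0868,0.5911)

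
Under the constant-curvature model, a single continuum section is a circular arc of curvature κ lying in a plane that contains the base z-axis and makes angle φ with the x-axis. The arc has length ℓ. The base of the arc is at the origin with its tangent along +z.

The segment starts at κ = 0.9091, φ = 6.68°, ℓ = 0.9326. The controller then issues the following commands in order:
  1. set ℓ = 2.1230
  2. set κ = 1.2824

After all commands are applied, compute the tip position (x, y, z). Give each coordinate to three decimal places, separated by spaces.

initial: κ=0.9091, φ=6.68°, ℓ=0.9326
cmd 1: set ℓ=2.1230 → (κ,φ,ℓ)=(0.9091,6.68°,2.1230) → tip=(1.4766,0.1729,1.0298)
cmd 2: set κ=1.2824 → (κ,φ,ℓ)=(1.2824,6.68°,2.1230) → tip=(1.4820,0.1736,0.3173)

1.482 0.174 0.317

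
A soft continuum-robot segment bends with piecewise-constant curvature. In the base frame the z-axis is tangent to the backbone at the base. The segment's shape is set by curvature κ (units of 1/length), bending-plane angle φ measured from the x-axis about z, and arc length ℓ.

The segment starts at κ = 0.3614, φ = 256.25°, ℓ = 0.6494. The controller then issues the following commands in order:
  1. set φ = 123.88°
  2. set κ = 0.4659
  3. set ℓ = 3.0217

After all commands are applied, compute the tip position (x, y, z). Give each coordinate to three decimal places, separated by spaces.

initial: κ=0.3614, φ=256.25°, ℓ=0.6494
cmd 1: set φ=123.88° → (κ,φ,ℓ)=(0.3614,123.88°,0.6494) → tip=(-0.0423,0.0630,0.6435)
cmd 2: set κ=0.4659 → (κ,φ,ℓ)=(0.4659,123.88°,0.6494) → tip=(-0.0543,0.0809,0.6395)
cmd 3: set ℓ=3.0217 → (κ,φ,ℓ)=(0.4659,123.88°,3.0217) → tip=(-1.0024,1.4928,2.1179)

-1.002 1.493 2.118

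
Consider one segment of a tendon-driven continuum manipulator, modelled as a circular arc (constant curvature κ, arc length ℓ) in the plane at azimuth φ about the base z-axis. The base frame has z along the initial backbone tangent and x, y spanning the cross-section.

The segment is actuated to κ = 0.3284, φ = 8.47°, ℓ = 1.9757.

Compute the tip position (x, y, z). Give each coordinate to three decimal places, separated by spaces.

θ = κ·ℓ = 0.3284 × 1.9757 = 0.64882 rad
ρ = (1 − cos θ)/κ = (1 − 0.79680)/0.3284 = 0.61877
z = sin θ / κ = 0.60425/0.3284 = 1.83997
x = ρ cos φ = 0.61877 × cos(8.47°) = 0.61202
y = ρ sin φ = 0.61877 × sin(8.47°) = 0.09114

0.612 0.091 1.840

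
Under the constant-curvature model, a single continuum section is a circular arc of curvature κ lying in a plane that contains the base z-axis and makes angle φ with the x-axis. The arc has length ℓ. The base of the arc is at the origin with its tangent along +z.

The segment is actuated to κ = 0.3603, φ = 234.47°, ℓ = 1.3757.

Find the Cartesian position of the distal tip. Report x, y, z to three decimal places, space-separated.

-0.194 -0.272 1.320

θ = κ·ℓ = 0.3603 × 1.3757 = 0.49566 rad
ρ = (1 − cos θ)/κ = (1 − 0.87965)/0.3603 = 0.33402
z = sin θ / κ = 0.47562/0.3603 = 1.32006
x = ρ cos φ = 0.33402 × cos(234.47°) = -0.19411
y = ρ sin φ = 0.33402 × sin(234.47°) = -0.27183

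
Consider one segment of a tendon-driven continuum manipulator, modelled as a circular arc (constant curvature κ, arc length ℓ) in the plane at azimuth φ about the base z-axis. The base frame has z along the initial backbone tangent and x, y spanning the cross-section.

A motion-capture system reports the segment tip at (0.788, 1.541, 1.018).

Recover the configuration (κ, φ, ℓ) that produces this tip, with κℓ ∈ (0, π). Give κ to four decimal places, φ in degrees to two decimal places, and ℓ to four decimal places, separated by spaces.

0.8585 62.92 2.4207

ρ = √(x²+y²) = √(0.788² + 1.541²) = 1.73079
φ = atan2(y, x) mod 360° = atan2(1.541, 0.788) = 62.9168°
|p|² = ρ² + z² = 1.73079² + 1.018² = 4.03195
κ = 2ρ / |p|² = 2×1.73079 / 4.03195 = 0.85854
θ = 2·atan2(ρ, z) = 2·atan2(1.73079, 1.018) = 2.07824 rad
ℓ = θ/κ = 2.07824/0.85854 = 2.42068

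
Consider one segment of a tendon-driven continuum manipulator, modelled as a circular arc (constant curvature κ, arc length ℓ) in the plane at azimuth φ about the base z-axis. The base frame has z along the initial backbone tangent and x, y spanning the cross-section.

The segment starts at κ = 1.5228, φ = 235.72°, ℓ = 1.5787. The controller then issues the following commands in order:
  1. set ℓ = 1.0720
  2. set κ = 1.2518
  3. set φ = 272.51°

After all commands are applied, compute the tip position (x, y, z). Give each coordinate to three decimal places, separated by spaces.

0.027 -0.617 0.778

initial: κ=1.5228, φ=235.72°, ℓ=1.5787
cmd 1: set ℓ=1.0720 → (κ,φ,ℓ)=(1.5228,235.72°,1.0720) → tip=(-0.3927,-0.5760,0.6554)
cmd 2: set κ=1.2518 → (κ,φ,ℓ)=(1.2518,235.72°,1.0720) → tip=(-0.3479,-0.5103,0.7780)
cmd 3: set φ=272.51° → (κ,φ,ℓ)=(1.2518,272.51°,1.0720) → tip=(0.0270,-0.6170,0.7780)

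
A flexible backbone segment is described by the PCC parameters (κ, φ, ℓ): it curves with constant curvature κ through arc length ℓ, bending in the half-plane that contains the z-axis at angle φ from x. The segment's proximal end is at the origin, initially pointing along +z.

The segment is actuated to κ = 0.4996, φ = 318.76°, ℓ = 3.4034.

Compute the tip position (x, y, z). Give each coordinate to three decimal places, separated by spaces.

θ = κ·ℓ = 0.4996 × 3.4034 = 1.70034 rad
ρ = (1 − cos θ)/κ = (1 − -0.12918)/0.4996 = 2.26017
z = sin θ / κ = 0.99162/0.4996 = 1.98483
x = ρ cos φ = 2.26017 × cos(318.76°) = 1.69954
y = ρ sin φ = 2.26017 × sin(318.76°) = -1.48994

1.700 -1.490 1.985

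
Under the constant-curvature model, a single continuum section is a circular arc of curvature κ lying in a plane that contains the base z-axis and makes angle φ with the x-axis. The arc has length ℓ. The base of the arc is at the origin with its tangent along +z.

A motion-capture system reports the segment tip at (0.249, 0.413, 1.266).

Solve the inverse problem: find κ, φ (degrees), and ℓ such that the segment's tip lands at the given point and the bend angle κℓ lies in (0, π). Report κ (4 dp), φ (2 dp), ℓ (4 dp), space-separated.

ρ = √(x²+y²) = √(0.249² + 0.413²) = 0.48226
φ = atan2(y, x) mod 360° = atan2(0.413, 0.249) = 58.9140°
|p|² = ρ² + z² = 0.48226² + 1.266² = 1.83533
κ = 2ρ / |p|² = 2×0.48226 / 1.83533 = 0.52553
θ = 2·atan2(ρ, z) = 2·atan2(0.48226, 1.266) = 0.72792 rad
ℓ = θ/κ = 0.72792/0.52553 = 1.38512

0.5255 58.91 1.3851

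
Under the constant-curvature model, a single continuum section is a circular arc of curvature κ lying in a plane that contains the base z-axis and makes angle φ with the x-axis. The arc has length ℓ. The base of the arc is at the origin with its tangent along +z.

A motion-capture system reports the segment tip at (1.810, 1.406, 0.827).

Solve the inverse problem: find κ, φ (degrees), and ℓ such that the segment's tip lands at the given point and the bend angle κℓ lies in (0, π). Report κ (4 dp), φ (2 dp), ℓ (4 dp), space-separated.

ρ = √(x²+y²) = √(1.810² + 1.406²) = 2.29193
φ = atan2(y, x) mod 360° = atan2(1.406, 1.810) = 37.8399°
|p|² = ρ² + z² = 2.29193² + 0.827² = 5.93687
κ = 2ρ / |p|² = 2×2.29193 / 5.93687 = 0.77210
θ = 2·atan2(ρ, z) = 2·atan2(2.29193, 0.827) = 2.44901 rad
ℓ = θ/κ = 2.44901/0.77210 = 3.17188

0.7721 37.84 3.1719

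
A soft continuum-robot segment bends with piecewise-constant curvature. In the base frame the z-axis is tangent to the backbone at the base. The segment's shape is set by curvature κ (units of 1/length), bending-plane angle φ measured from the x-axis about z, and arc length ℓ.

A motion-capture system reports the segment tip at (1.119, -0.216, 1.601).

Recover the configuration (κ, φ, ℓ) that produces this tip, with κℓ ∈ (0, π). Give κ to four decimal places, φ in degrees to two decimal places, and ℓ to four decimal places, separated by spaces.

ρ = √(x²+y²) = √(1.119² + -0.216²) = 1.13966
φ = atan2(y, x) mod 360° = atan2(-0.216, 1.119) = 349.0746°
|p|² = ρ² + z² = 1.13966² + 1.601² = 3.86202
κ = 2ρ / |p|² = 2×1.13966 / 3.86202 = 0.59019
θ = 2·atan2(ρ, z) = 2·atan2(1.13966, 1.601) = 1.23726 rad
ℓ = θ/κ = 1.23726/0.59019 = 2.09638

0.5902 349.07 2.0964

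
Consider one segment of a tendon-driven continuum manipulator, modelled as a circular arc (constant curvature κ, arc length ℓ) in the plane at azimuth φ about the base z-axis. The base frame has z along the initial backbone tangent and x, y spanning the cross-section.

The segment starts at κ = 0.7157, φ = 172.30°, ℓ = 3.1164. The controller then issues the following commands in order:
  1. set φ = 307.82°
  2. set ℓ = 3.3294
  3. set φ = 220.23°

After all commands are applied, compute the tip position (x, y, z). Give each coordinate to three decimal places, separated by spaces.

-1.841 -1.557 0.961

initial: κ=0.7157, φ=172.30°, ℓ=3.1164
cmd 1: set φ=307.82° → (κ,φ,ℓ)=(0.7157,307.82°,3.1164) → tip=(1.3818,-1.7801,1.1041)
cmd 2: set ℓ=3.3294 → (κ,φ,ℓ)=(0.7157,307.82°,3.3294) → tip=(1.4785,-1.9047,0.9613)
cmd 3: set φ=220.23° → (κ,φ,ℓ)=(0.7157,220.23°,3.3294) → tip=(-1.8409,-1.5573,0.9613)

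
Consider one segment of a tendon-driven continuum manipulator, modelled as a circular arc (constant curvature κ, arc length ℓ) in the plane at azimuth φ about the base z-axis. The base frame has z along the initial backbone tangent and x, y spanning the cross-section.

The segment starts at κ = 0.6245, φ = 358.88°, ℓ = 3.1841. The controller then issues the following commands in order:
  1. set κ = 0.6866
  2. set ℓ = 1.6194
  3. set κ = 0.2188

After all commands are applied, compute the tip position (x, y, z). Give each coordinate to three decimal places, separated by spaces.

0.284 -0.006 1.586

initial: κ=0.6245, φ=358.88°, ℓ=3.1841
cmd 1: set κ=0.6866 → (κ,φ,ℓ)=(0.6866,358.88°,3.1841) → tip=(2.2968,-0.0449,1.1892)
cmd 2: set ℓ=1.6194 → (κ,φ,ℓ)=(0.6866,358.88°,1.6194) → tip=(0.8111,-0.0159,1.3058)
cmd 3: set κ=0.2188 → (κ,φ,ℓ)=(0.2188,358.88°,1.6194) → tip=(0.2839,-0.0055,1.5857)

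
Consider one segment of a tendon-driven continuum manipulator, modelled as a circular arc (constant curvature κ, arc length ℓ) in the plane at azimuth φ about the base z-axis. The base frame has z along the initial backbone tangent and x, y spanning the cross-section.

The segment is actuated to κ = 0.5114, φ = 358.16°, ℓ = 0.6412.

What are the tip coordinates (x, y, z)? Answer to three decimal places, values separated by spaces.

0.104 -0.003 0.630

θ = κ·ℓ = 0.5114 × 0.6412 = 0.32791 rad
ρ = (1 − cos θ)/κ = (1 − 0.94672)/0.5114 = 0.10419
z = sin θ / κ = 0.32206/0.5114 = 0.62977
x = ρ cos φ = 0.10419 × cos(358.16°) = 0.10414
y = ρ sin φ = 0.10419 × sin(358.16°) = -0.00335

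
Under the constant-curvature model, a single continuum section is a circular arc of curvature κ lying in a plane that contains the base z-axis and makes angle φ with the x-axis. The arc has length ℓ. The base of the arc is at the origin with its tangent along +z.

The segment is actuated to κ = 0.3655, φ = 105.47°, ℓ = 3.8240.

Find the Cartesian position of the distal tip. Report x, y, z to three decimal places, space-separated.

-0.604 2.183 2.695

θ = κ·ℓ = 0.3655 × 3.8240 = 1.39767 rad
ρ = (1 − cos θ)/κ = (1 − 0.17226)/0.3655 = 2.26468
z = sin θ / κ = 0.98505/0.3655 = 2.69508
x = ρ cos φ = 2.26468 × cos(105.47°) = -0.60407
y = ρ sin φ = 2.26468 × sin(105.47°) = 2.18263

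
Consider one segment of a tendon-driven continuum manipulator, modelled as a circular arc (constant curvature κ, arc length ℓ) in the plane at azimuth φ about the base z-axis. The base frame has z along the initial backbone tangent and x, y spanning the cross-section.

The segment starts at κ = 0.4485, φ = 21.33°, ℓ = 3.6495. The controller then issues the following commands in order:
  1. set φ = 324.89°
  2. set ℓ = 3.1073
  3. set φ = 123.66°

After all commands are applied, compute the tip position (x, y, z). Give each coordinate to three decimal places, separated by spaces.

-1.018 1.529 2.195

initial: κ=0.4485, φ=21.33°, ℓ=3.6495
cmd 1: set φ=324.89° → (κ,φ,ℓ)=(0.4485,324.89°,3.6495) → tip=(1.9443,-1.3670,2.2248)
cmd 2: set ℓ=3.1073 → (κ,φ,ℓ)=(0.4485,324.89°,3.1073) → tip=(1.5025,-1.0564,2.1948)
cmd 3: set φ=123.66° → (κ,φ,ℓ)=(0.4485,123.66°,3.1073) → tip=(-1.0180,1.5287,2.1948)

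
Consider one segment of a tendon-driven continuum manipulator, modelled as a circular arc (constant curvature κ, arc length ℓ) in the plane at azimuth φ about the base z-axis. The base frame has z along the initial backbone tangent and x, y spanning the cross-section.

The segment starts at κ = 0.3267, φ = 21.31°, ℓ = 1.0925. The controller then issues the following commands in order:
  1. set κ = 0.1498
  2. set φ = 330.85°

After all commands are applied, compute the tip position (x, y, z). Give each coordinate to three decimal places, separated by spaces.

initial: κ=0.3267, φ=21.31°, ℓ=1.0925
cmd 1: set κ=0.1498 → (κ,φ,ℓ)=(0.1498,21.31°,1.0925) → tip=(0.0831,0.0324,1.0876)
cmd 2: set φ=330.85° → (κ,φ,ℓ)=(0.1498,330.85°,1.0925) → tip=(0.0779,-0.0434,1.0876)

0.078 -0.043 1.088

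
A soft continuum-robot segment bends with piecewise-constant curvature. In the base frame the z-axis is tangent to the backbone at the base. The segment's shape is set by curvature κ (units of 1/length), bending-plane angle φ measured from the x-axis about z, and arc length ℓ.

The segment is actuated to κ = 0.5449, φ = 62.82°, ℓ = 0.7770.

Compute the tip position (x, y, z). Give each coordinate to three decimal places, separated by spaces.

0.074 0.144 0.754

θ = κ·ℓ = 0.5449 × 0.7770 = 0.42339 rad
ρ = (1 − cos θ)/κ = (1 − 0.91170)/0.5449 = 0.16204
z = sin θ / κ = 0.41085/0.5449 = 0.75399
x = ρ cos φ = 0.16204 × cos(62.82°) = 0.07402
y = ρ sin φ = 0.16204 × sin(62.82°) = 0.14415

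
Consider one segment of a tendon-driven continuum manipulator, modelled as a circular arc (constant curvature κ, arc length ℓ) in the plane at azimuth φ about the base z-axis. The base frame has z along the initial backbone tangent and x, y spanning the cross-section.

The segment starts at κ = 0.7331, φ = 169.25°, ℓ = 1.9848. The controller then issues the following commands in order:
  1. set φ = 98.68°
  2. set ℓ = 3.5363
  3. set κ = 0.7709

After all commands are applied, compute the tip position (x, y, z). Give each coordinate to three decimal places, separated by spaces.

initial: κ=0.7331, φ=169.25°, ℓ=1.9848
cmd 1: set φ=98.68° → (κ,φ,ℓ)=(0.7331,98.68°,1.9848) → tip=(-0.1821,1.1927,1.3549)
cmd 2: set ℓ=3.5363 → (κ,φ,ℓ)=(0.7331,98.68°,3.5363) → tip=(-0.3815,2.4986,0.7120)
cmd 3: set κ=0.7709 → (κ,φ,ℓ)=(0.7709,98.68°,3.5363) → tip=(-0.3749,2.4556,0.5236)

-0.375 2.456 0.524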